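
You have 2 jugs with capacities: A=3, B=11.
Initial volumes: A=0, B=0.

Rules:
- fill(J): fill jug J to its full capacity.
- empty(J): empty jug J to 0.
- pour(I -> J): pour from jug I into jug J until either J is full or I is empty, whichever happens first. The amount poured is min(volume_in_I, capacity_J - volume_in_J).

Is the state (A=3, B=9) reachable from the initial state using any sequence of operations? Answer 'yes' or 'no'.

Answer: yes

Derivation:
BFS from (A=0, B=0):
  1. fill(A) -> (A=3 B=0)
  2. pour(A -> B) -> (A=0 B=3)
  3. fill(A) -> (A=3 B=3)
  4. pour(A -> B) -> (A=0 B=6)
  5. fill(A) -> (A=3 B=6)
  6. pour(A -> B) -> (A=0 B=9)
  7. fill(A) -> (A=3 B=9)
Target reached → yes.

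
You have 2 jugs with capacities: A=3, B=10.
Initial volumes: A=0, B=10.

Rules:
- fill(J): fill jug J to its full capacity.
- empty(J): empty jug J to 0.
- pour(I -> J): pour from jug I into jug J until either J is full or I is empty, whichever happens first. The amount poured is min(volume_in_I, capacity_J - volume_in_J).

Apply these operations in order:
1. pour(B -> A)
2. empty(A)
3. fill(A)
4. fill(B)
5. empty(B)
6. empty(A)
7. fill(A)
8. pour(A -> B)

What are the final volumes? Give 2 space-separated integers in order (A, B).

Step 1: pour(B -> A) -> (A=3 B=7)
Step 2: empty(A) -> (A=0 B=7)
Step 3: fill(A) -> (A=3 B=7)
Step 4: fill(B) -> (A=3 B=10)
Step 5: empty(B) -> (A=3 B=0)
Step 6: empty(A) -> (A=0 B=0)
Step 7: fill(A) -> (A=3 B=0)
Step 8: pour(A -> B) -> (A=0 B=3)

Answer: 0 3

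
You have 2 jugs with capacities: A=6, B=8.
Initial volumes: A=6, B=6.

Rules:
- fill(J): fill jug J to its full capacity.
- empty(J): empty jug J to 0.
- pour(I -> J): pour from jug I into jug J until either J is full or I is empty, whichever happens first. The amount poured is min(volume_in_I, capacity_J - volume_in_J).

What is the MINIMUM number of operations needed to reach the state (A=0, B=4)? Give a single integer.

BFS from (A=6, B=6). One shortest path:
  1. pour(A -> B) -> (A=4 B=8)
  2. empty(B) -> (A=4 B=0)
  3. pour(A -> B) -> (A=0 B=4)
Reached target in 3 moves.

Answer: 3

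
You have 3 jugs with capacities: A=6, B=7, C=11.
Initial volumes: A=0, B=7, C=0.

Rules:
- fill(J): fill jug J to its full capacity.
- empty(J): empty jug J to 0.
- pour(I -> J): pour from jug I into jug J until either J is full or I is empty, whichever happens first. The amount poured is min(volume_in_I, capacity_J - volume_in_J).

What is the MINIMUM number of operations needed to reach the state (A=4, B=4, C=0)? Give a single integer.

BFS from (A=0, B=7, C=0). One shortest path:
  1. pour(B -> C) -> (A=0 B=0 C=7)
  2. fill(B) -> (A=0 B=7 C=7)
  3. pour(B -> C) -> (A=0 B=3 C=11)
  4. pour(B -> A) -> (A=3 B=0 C=11)
  5. pour(C -> B) -> (A=3 B=7 C=4)
  6. pour(B -> A) -> (A=6 B=4 C=4)
  7. empty(A) -> (A=0 B=4 C=4)
  8. pour(C -> A) -> (A=4 B=4 C=0)
Reached target in 8 moves.

Answer: 8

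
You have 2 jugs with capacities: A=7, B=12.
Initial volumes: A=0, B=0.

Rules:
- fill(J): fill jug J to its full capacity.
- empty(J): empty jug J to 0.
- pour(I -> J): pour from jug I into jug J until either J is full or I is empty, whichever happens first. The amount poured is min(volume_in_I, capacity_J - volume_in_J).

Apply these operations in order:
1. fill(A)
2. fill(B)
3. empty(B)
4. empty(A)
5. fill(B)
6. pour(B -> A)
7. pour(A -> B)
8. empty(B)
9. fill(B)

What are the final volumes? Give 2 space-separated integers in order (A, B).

Step 1: fill(A) -> (A=7 B=0)
Step 2: fill(B) -> (A=7 B=12)
Step 3: empty(B) -> (A=7 B=0)
Step 4: empty(A) -> (A=0 B=0)
Step 5: fill(B) -> (A=0 B=12)
Step 6: pour(B -> A) -> (A=7 B=5)
Step 7: pour(A -> B) -> (A=0 B=12)
Step 8: empty(B) -> (A=0 B=0)
Step 9: fill(B) -> (A=0 B=12)

Answer: 0 12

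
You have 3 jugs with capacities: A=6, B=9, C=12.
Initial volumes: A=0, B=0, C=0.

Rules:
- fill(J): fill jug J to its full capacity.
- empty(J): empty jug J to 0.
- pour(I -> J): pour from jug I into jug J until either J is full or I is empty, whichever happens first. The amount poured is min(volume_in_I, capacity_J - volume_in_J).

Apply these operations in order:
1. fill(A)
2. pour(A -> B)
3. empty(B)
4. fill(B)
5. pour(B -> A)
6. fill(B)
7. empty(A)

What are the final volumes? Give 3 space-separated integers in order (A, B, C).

Answer: 0 9 0

Derivation:
Step 1: fill(A) -> (A=6 B=0 C=0)
Step 2: pour(A -> B) -> (A=0 B=6 C=0)
Step 3: empty(B) -> (A=0 B=0 C=0)
Step 4: fill(B) -> (A=0 B=9 C=0)
Step 5: pour(B -> A) -> (A=6 B=3 C=0)
Step 6: fill(B) -> (A=6 B=9 C=0)
Step 7: empty(A) -> (A=0 B=9 C=0)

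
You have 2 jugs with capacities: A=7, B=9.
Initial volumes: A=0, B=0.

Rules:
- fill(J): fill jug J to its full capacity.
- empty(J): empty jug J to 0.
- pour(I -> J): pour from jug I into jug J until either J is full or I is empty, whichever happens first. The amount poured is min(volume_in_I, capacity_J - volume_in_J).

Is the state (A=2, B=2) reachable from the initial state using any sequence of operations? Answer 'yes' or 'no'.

BFS explored all 32 reachable states.
Reachable set includes: (0,0), (0,1), (0,2), (0,3), (0,4), (0,5), (0,6), (0,7), (0,8), (0,9), (1,0), (1,9) ...
Target (A=2, B=2) not in reachable set → no.

Answer: no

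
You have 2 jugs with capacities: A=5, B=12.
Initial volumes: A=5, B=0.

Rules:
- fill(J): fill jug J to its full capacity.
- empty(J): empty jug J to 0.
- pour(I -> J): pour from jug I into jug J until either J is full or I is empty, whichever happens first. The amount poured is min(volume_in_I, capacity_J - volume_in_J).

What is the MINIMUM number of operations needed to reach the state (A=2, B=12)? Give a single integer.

BFS from (A=5, B=0). One shortest path:
  1. empty(A) -> (A=0 B=0)
  2. fill(B) -> (A=0 B=12)
  3. pour(B -> A) -> (A=5 B=7)
  4. empty(A) -> (A=0 B=7)
  5. pour(B -> A) -> (A=5 B=2)
  6. empty(A) -> (A=0 B=2)
  7. pour(B -> A) -> (A=2 B=0)
  8. fill(B) -> (A=2 B=12)
Reached target in 8 moves.

Answer: 8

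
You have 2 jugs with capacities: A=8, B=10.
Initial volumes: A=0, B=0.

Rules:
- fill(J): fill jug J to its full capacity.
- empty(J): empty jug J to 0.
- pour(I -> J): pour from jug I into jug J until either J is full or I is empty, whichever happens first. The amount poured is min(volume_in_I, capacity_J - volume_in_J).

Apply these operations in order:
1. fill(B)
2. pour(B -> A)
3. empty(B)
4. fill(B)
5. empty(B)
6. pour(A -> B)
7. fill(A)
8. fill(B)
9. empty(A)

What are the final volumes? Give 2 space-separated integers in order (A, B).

Answer: 0 10

Derivation:
Step 1: fill(B) -> (A=0 B=10)
Step 2: pour(B -> A) -> (A=8 B=2)
Step 3: empty(B) -> (A=8 B=0)
Step 4: fill(B) -> (A=8 B=10)
Step 5: empty(B) -> (A=8 B=0)
Step 6: pour(A -> B) -> (A=0 B=8)
Step 7: fill(A) -> (A=8 B=8)
Step 8: fill(B) -> (A=8 B=10)
Step 9: empty(A) -> (A=0 B=10)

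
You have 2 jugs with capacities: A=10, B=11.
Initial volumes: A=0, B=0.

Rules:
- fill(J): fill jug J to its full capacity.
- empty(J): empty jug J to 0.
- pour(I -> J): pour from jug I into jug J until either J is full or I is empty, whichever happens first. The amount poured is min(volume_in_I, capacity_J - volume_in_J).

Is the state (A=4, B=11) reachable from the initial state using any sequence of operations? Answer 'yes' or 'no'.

Answer: yes

Derivation:
BFS from (A=0, B=0):
  1. fill(B) -> (A=0 B=11)
  2. pour(B -> A) -> (A=10 B=1)
  3. empty(A) -> (A=0 B=1)
  4. pour(B -> A) -> (A=1 B=0)
  5. fill(B) -> (A=1 B=11)
  6. pour(B -> A) -> (A=10 B=2)
  7. empty(A) -> (A=0 B=2)
  8. pour(B -> A) -> (A=2 B=0)
  9. fill(B) -> (A=2 B=11)
  10. pour(B -> A) -> (A=10 B=3)
  11. empty(A) -> (A=0 B=3)
  12. pour(B -> A) -> (A=3 B=0)
  13. fill(B) -> (A=3 B=11)
  14. pour(B -> A) -> (A=10 B=4)
  15. empty(A) -> (A=0 B=4)
  16. pour(B -> A) -> (A=4 B=0)
  17. fill(B) -> (A=4 B=11)
Target reached → yes.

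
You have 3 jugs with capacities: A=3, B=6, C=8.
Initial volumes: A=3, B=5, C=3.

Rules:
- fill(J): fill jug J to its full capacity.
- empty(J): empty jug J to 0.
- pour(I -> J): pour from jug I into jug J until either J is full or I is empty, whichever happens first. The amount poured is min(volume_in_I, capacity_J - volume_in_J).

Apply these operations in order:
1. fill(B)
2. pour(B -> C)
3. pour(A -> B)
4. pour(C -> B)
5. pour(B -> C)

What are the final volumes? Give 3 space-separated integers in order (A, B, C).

Step 1: fill(B) -> (A=3 B=6 C=3)
Step 2: pour(B -> C) -> (A=3 B=1 C=8)
Step 3: pour(A -> B) -> (A=0 B=4 C=8)
Step 4: pour(C -> B) -> (A=0 B=6 C=6)
Step 5: pour(B -> C) -> (A=0 B=4 C=8)

Answer: 0 4 8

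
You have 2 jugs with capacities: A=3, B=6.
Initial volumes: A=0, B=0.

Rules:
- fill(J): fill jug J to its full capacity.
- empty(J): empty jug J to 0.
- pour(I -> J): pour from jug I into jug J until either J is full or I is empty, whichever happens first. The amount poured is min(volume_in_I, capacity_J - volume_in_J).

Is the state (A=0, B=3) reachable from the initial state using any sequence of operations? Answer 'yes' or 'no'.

Answer: yes

Derivation:
BFS from (A=0, B=0):
  1. fill(A) -> (A=3 B=0)
  2. pour(A -> B) -> (A=0 B=3)
Target reached → yes.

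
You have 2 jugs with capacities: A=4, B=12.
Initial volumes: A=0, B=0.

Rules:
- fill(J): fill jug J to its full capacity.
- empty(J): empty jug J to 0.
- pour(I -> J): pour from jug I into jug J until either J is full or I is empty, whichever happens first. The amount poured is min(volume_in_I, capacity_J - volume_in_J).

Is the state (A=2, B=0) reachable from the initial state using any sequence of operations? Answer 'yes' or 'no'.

BFS explored all 8 reachable states.
Reachable set includes: (0,0), (0,4), (0,8), (0,12), (4,0), (4,4), (4,8), (4,12)
Target (A=2, B=0) not in reachable set → no.

Answer: no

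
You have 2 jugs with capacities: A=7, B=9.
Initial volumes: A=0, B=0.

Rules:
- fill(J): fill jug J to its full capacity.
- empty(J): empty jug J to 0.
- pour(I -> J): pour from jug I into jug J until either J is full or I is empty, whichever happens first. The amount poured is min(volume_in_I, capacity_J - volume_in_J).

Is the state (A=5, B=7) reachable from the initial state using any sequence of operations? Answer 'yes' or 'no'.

BFS explored all 32 reachable states.
Reachable set includes: (0,0), (0,1), (0,2), (0,3), (0,4), (0,5), (0,6), (0,7), (0,8), (0,9), (1,0), (1,9) ...
Target (A=5, B=7) not in reachable set → no.

Answer: no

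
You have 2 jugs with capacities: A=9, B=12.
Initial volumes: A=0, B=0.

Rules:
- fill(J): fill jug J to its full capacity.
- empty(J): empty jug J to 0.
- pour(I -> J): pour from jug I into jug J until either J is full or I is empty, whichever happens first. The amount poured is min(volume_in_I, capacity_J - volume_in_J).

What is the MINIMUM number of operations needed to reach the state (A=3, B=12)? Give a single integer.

BFS from (A=0, B=0). One shortest path:
  1. fill(B) -> (A=0 B=12)
  2. pour(B -> A) -> (A=9 B=3)
  3. empty(A) -> (A=0 B=3)
  4. pour(B -> A) -> (A=3 B=0)
  5. fill(B) -> (A=3 B=12)
Reached target in 5 moves.

Answer: 5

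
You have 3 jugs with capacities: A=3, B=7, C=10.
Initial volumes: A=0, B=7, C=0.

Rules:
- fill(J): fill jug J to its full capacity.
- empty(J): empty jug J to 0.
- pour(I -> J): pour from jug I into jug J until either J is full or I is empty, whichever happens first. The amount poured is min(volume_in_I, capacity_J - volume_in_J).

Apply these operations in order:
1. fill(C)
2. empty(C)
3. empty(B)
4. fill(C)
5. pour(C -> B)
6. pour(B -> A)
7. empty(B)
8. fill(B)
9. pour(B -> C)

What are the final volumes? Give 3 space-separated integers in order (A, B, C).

Step 1: fill(C) -> (A=0 B=7 C=10)
Step 2: empty(C) -> (A=0 B=7 C=0)
Step 3: empty(B) -> (A=0 B=0 C=0)
Step 4: fill(C) -> (A=0 B=0 C=10)
Step 5: pour(C -> B) -> (A=0 B=7 C=3)
Step 6: pour(B -> A) -> (A=3 B=4 C=3)
Step 7: empty(B) -> (A=3 B=0 C=3)
Step 8: fill(B) -> (A=3 B=7 C=3)
Step 9: pour(B -> C) -> (A=3 B=0 C=10)

Answer: 3 0 10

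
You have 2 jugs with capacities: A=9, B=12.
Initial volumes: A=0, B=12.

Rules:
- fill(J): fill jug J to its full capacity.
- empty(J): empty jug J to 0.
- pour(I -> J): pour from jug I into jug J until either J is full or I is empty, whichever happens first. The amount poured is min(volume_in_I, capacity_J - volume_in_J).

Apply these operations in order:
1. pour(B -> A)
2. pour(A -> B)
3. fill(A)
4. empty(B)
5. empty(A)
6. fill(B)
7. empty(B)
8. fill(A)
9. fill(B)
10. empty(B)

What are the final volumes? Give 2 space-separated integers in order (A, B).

Step 1: pour(B -> A) -> (A=9 B=3)
Step 2: pour(A -> B) -> (A=0 B=12)
Step 3: fill(A) -> (A=9 B=12)
Step 4: empty(B) -> (A=9 B=0)
Step 5: empty(A) -> (A=0 B=0)
Step 6: fill(B) -> (A=0 B=12)
Step 7: empty(B) -> (A=0 B=0)
Step 8: fill(A) -> (A=9 B=0)
Step 9: fill(B) -> (A=9 B=12)
Step 10: empty(B) -> (A=9 B=0)

Answer: 9 0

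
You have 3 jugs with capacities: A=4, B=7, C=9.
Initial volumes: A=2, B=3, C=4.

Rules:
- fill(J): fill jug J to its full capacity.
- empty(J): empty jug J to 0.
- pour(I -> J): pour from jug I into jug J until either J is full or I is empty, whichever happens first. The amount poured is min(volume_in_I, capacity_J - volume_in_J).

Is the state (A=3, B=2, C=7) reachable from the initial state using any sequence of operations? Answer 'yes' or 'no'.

BFS explored all 257 reachable states.
Reachable set includes: (0,0,0), (0,0,1), (0,0,2), (0,0,3), (0,0,4), (0,0,5), (0,0,6), (0,0,7), (0,0,8), (0,0,9), (0,1,0), (0,1,1) ...
Target (A=3, B=2, C=7) not in reachable set → no.

Answer: no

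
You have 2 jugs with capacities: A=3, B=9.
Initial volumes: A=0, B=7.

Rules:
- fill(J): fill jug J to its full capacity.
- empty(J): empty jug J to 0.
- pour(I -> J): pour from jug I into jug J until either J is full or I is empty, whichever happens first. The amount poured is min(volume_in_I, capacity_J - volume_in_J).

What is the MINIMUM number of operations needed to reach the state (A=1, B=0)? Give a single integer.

BFS from (A=0, B=7). One shortest path:
  1. fill(A) -> (A=3 B=7)
  2. pour(A -> B) -> (A=1 B=9)
  3. empty(B) -> (A=1 B=0)
Reached target in 3 moves.

Answer: 3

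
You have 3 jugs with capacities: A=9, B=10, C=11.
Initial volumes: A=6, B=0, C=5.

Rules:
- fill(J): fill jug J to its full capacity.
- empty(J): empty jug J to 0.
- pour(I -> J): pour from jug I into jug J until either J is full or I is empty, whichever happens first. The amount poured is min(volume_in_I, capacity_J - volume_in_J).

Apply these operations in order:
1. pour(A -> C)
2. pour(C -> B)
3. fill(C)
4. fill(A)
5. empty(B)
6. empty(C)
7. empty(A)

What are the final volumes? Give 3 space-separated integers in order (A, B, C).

Step 1: pour(A -> C) -> (A=0 B=0 C=11)
Step 2: pour(C -> B) -> (A=0 B=10 C=1)
Step 3: fill(C) -> (A=0 B=10 C=11)
Step 4: fill(A) -> (A=9 B=10 C=11)
Step 5: empty(B) -> (A=9 B=0 C=11)
Step 6: empty(C) -> (A=9 B=0 C=0)
Step 7: empty(A) -> (A=0 B=0 C=0)

Answer: 0 0 0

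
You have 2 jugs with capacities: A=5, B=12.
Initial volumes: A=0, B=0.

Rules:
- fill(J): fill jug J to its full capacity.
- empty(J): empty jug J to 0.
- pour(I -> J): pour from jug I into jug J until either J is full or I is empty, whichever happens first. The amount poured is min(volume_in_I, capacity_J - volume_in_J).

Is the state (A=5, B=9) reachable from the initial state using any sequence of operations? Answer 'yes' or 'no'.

BFS from (A=0, B=0):
  1. fill(B) -> (A=0 B=12)
  2. pour(B -> A) -> (A=5 B=7)
  3. empty(A) -> (A=0 B=7)
  4. pour(B -> A) -> (A=5 B=2)
  5. empty(A) -> (A=0 B=2)
  6. pour(B -> A) -> (A=2 B=0)
  7. fill(B) -> (A=2 B=12)
  8. pour(B -> A) -> (A=5 B=9)
Target reached → yes.

Answer: yes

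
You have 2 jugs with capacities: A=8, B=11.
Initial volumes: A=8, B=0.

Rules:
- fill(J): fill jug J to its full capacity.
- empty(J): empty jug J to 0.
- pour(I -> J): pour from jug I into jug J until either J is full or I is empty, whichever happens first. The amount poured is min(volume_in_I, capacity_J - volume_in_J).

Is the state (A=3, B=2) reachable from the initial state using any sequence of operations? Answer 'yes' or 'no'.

Answer: no

Derivation:
BFS explored all 38 reachable states.
Reachable set includes: (0,0), (0,1), (0,2), (0,3), (0,4), (0,5), (0,6), (0,7), (0,8), (0,9), (0,10), (0,11) ...
Target (A=3, B=2) not in reachable set → no.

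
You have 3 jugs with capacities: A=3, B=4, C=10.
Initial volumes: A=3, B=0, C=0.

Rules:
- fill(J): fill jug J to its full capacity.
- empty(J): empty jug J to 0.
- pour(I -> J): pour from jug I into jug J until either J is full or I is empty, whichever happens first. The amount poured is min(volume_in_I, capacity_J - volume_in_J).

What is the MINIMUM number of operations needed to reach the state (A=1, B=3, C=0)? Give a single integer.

Answer: 6

Derivation:
BFS from (A=3, B=0, C=0). One shortest path:
  1. empty(A) -> (A=0 B=0 C=0)
  2. fill(B) -> (A=0 B=4 C=0)
  3. pour(B -> A) -> (A=3 B=1 C=0)
  4. pour(A -> C) -> (A=0 B=1 C=3)
  5. pour(B -> A) -> (A=1 B=0 C=3)
  6. pour(C -> B) -> (A=1 B=3 C=0)
Reached target in 6 moves.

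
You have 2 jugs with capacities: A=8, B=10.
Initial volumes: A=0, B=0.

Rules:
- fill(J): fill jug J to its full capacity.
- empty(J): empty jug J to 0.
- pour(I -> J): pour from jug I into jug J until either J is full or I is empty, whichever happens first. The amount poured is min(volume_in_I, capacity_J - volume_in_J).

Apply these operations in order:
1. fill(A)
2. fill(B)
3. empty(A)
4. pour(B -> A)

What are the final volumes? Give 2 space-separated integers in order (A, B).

Answer: 8 2

Derivation:
Step 1: fill(A) -> (A=8 B=0)
Step 2: fill(B) -> (A=8 B=10)
Step 3: empty(A) -> (A=0 B=10)
Step 4: pour(B -> A) -> (A=8 B=2)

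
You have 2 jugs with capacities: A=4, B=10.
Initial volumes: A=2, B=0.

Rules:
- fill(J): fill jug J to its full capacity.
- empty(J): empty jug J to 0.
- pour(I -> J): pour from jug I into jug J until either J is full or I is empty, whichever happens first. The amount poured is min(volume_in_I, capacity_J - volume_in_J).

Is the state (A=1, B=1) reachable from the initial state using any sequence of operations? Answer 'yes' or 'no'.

BFS explored all 14 reachable states.
Reachable set includes: (0,0), (0,2), (0,4), (0,6), (0,8), (0,10), (2,0), (2,10), (4,0), (4,2), (4,4), (4,6) ...
Target (A=1, B=1) not in reachable set → no.

Answer: no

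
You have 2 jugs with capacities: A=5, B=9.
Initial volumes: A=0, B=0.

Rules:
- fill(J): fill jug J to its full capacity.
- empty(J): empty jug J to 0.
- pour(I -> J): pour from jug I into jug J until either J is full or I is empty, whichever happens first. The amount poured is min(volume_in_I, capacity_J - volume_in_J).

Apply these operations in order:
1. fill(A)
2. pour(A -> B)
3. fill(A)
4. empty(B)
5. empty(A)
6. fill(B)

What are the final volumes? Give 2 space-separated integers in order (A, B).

Step 1: fill(A) -> (A=5 B=0)
Step 2: pour(A -> B) -> (A=0 B=5)
Step 3: fill(A) -> (A=5 B=5)
Step 4: empty(B) -> (A=5 B=0)
Step 5: empty(A) -> (A=0 B=0)
Step 6: fill(B) -> (A=0 B=9)

Answer: 0 9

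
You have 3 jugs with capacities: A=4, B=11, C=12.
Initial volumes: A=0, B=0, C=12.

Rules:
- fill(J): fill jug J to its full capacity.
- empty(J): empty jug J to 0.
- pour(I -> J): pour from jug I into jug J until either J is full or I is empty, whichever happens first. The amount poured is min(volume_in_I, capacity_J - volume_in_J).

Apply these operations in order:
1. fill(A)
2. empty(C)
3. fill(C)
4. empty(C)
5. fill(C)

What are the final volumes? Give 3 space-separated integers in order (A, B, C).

Answer: 4 0 12

Derivation:
Step 1: fill(A) -> (A=4 B=0 C=12)
Step 2: empty(C) -> (A=4 B=0 C=0)
Step 3: fill(C) -> (A=4 B=0 C=12)
Step 4: empty(C) -> (A=4 B=0 C=0)
Step 5: fill(C) -> (A=4 B=0 C=12)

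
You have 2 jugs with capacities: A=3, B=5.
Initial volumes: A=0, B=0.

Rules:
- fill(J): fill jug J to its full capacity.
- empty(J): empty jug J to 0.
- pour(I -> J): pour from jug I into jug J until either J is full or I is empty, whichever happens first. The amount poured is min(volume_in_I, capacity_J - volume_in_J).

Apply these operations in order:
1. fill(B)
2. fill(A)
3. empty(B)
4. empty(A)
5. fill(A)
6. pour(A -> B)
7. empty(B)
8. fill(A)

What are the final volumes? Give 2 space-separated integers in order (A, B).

Answer: 3 0

Derivation:
Step 1: fill(B) -> (A=0 B=5)
Step 2: fill(A) -> (A=3 B=5)
Step 3: empty(B) -> (A=3 B=0)
Step 4: empty(A) -> (A=0 B=0)
Step 5: fill(A) -> (A=3 B=0)
Step 6: pour(A -> B) -> (A=0 B=3)
Step 7: empty(B) -> (A=0 B=0)
Step 8: fill(A) -> (A=3 B=0)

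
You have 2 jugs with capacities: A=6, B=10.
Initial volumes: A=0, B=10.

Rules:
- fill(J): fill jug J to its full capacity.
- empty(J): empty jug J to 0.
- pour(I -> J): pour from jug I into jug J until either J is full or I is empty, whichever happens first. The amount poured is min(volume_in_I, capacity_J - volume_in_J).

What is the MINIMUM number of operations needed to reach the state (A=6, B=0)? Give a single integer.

BFS from (A=0, B=10). One shortest path:
  1. fill(A) -> (A=6 B=10)
  2. empty(B) -> (A=6 B=0)
Reached target in 2 moves.

Answer: 2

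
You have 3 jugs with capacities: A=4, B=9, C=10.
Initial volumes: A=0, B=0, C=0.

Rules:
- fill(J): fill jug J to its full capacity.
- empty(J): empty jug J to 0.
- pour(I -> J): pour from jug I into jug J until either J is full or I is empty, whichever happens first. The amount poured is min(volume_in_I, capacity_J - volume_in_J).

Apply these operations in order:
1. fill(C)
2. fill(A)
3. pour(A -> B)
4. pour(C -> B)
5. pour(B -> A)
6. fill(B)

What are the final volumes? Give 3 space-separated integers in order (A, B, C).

Answer: 4 9 5

Derivation:
Step 1: fill(C) -> (A=0 B=0 C=10)
Step 2: fill(A) -> (A=4 B=0 C=10)
Step 3: pour(A -> B) -> (A=0 B=4 C=10)
Step 4: pour(C -> B) -> (A=0 B=9 C=5)
Step 5: pour(B -> A) -> (A=4 B=5 C=5)
Step 6: fill(B) -> (A=4 B=9 C=5)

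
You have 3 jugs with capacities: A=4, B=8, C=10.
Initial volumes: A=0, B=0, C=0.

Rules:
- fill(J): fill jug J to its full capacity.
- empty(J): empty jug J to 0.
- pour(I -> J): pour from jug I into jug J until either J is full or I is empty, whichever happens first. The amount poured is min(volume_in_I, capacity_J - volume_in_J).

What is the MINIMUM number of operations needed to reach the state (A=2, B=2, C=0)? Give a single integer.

Answer: 7

Derivation:
BFS from (A=0, B=0, C=0). One shortest path:
  1. fill(A) -> (A=4 B=0 C=0)
  2. fill(B) -> (A=4 B=8 C=0)
  3. pour(B -> C) -> (A=4 B=0 C=8)
  4. pour(A -> C) -> (A=2 B=0 C=10)
  5. pour(C -> B) -> (A=2 B=8 C=2)
  6. empty(B) -> (A=2 B=0 C=2)
  7. pour(C -> B) -> (A=2 B=2 C=0)
Reached target in 7 moves.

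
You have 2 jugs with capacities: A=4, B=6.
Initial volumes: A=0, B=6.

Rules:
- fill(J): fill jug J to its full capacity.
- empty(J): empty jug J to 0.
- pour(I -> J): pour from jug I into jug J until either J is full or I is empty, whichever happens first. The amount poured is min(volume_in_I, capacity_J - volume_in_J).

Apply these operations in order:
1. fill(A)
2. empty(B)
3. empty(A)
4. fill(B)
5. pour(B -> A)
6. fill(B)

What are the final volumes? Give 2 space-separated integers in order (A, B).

Answer: 4 6

Derivation:
Step 1: fill(A) -> (A=4 B=6)
Step 2: empty(B) -> (A=4 B=0)
Step 3: empty(A) -> (A=0 B=0)
Step 4: fill(B) -> (A=0 B=6)
Step 5: pour(B -> A) -> (A=4 B=2)
Step 6: fill(B) -> (A=4 B=6)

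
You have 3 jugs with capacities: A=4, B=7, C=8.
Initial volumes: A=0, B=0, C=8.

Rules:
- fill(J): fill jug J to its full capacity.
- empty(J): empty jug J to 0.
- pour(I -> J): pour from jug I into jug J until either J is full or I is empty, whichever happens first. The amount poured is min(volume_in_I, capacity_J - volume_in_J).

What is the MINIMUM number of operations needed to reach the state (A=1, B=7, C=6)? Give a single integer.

Answer: 8

Derivation:
BFS from (A=0, B=0, C=8). One shortest path:
  1. pour(C -> B) -> (A=0 B=7 C=1)
  2. pour(C -> A) -> (A=1 B=7 C=0)
  3. pour(B -> C) -> (A=1 B=0 C=7)
  4. fill(B) -> (A=1 B=7 C=7)
  5. pour(B -> C) -> (A=1 B=6 C=8)
  6. empty(C) -> (A=1 B=6 C=0)
  7. pour(B -> C) -> (A=1 B=0 C=6)
  8. fill(B) -> (A=1 B=7 C=6)
Reached target in 8 moves.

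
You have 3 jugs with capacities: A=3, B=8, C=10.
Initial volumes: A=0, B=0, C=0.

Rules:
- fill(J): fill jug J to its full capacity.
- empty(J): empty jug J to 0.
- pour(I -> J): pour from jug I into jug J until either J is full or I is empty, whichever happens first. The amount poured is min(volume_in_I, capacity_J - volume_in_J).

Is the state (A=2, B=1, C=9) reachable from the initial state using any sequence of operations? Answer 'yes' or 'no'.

Answer: no

Derivation:
BFS explored all 270 reachable states.
Reachable set includes: (0,0,0), (0,0,1), (0,0,2), (0,0,3), (0,0,4), (0,0,5), (0,0,6), (0,0,7), (0,0,8), (0,0,9), (0,0,10), (0,1,0) ...
Target (A=2, B=1, C=9) not in reachable set → no.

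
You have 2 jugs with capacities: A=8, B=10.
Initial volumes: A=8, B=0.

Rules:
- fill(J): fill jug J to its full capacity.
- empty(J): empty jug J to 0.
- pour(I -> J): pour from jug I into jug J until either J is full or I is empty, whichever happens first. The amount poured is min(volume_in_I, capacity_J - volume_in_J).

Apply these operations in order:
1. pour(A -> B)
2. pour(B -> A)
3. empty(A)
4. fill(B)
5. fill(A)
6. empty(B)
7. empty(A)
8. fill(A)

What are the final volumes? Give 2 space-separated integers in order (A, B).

Step 1: pour(A -> B) -> (A=0 B=8)
Step 2: pour(B -> A) -> (A=8 B=0)
Step 3: empty(A) -> (A=0 B=0)
Step 4: fill(B) -> (A=0 B=10)
Step 5: fill(A) -> (A=8 B=10)
Step 6: empty(B) -> (A=8 B=0)
Step 7: empty(A) -> (A=0 B=0)
Step 8: fill(A) -> (A=8 B=0)

Answer: 8 0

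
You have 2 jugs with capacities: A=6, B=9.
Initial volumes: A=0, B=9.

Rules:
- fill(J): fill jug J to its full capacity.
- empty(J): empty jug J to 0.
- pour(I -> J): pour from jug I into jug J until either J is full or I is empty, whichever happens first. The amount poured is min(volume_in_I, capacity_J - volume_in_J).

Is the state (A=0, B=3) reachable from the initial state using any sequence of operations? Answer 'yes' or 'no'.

Answer: yes

Derivation:
BFS from (A=0, B=9):
  1. pour(B -> A) -> (A=6 B=3)
  2. empty(A) -> (A=0 B=3)
Target reached → yes.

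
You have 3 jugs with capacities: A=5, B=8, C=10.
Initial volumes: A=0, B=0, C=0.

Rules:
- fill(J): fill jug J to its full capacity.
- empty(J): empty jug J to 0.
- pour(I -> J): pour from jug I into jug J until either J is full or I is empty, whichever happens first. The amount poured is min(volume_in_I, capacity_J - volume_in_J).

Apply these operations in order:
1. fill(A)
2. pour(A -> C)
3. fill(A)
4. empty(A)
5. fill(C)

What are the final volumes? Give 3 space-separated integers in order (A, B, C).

Answer: 0 0 10

Derivation:
Step 1: fill(A) -> (A=5 B=0 C=0)
Step 2: pour(A -> C) -> (A=0 B=0 C=5)
Step 3: fill(A) -> (A=5 B=0 C=5)
Step 4: empty(A) -> (A=0 B=0 C=5)
Step 5: fill(C) -> (A=0 B=0 C=10)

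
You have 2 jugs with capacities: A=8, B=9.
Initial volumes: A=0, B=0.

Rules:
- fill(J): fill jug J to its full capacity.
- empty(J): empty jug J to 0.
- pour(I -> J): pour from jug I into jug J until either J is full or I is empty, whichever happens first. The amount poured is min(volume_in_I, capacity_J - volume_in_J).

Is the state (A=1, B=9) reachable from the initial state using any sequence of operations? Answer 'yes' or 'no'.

BFS from (A=0, B=0):
  1. fill(B) -> (A=0 B=9)
  2. pour(B -> A) -> (A=8 B=1)
  3. empty(A) -> (A=0 B=1)
  4. pour(B -> A) -> (A=1 B=0)
  5. fill(B) -> (A=1 B=9)
Target reached → yes.

Answer: yes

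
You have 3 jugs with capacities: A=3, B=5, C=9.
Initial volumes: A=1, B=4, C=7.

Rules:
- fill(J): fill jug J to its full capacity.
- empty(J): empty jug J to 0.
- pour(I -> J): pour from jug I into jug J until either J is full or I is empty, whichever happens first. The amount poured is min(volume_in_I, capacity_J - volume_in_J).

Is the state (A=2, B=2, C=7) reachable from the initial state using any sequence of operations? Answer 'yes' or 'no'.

BFS explored all 177 reachable states.
Reachable set includes: (0,0,0), (0,0,1), (0,0,2), (0,0,3), (0,0,4), (0,0,5), (0,0,6), (0,0,7), (0,0,8), (0,0,9), (0,1,0), (0,1,1) ...
Target (A=2, B=2, C=7) not in reachable set → no.

Answer: no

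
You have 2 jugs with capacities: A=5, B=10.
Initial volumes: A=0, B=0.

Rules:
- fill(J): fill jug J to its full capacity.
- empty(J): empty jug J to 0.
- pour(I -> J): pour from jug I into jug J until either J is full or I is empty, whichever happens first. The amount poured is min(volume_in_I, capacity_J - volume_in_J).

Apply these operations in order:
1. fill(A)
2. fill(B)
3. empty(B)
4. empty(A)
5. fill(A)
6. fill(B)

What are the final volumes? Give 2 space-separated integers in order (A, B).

Step 1: fill(A) -> (A=5 B=0)
Step 2: fill(B) -> (A=5 B=10)
Step 3: empty(B) -> (A=5 B=0)
Step 4: empty(A) -> (A=0 B=0)
Step 5: fill(A) -> (A=5 B=0)
Step 6: fill(B) -> (A=5 B=10)

Answer: 5 10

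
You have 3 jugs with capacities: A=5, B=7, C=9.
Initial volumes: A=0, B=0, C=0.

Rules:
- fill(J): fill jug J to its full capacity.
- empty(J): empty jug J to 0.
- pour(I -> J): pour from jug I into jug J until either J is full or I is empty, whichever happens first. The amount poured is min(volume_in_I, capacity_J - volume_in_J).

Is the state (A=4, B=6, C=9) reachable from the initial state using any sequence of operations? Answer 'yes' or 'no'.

BFS from (A=0, B=0, C=0):
  1. fill(A) -> (A=5 B=0 C=0)
  2. pour(A -> B) -> (A=0 B=5 C=0)
  3. fill(A) -> (A=5 B=5 C=0)
  4. pour(A -> C) -> (A=0 B=5 C=5)
  5. pour(B -> C) -> (A=0 B=1 C=9)
  6. pour(C -> A) -> (A=5 B=1 C=4)
  7. pour(A -> B) -> (A=0 B=6 C=4)
  8. pour(C -> A) -> (A=4 B=6 C=0)
  9. fill(C) -> (A=4 B=6 C=9)
Target reached → yes.

Answer: yes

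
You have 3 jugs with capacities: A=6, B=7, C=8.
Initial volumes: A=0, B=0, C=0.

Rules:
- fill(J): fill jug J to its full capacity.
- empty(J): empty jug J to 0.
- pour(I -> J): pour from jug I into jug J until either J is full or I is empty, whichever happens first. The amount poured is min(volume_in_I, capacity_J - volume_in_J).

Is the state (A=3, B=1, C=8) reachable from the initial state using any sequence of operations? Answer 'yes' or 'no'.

BFS from (A=0, B=0, C=0):
  1. fill(A) -> (A=6 B=0 C=0)
  2. pour(A -> B) -> (A=0 B=6 C=0)
  3. fill(A) -> (A=6 B=6 C=0)
  4. pour(A -> B) -> (A=5 B=7 C=0)
  5. pour(A -> C) -> (A=0 B=7 C=5)
  6. pour(B -> A) -> (A=6 B=1 C=5)
  7. pour(A -> C) -> (A=3 B=1 C=8)
Target reached → yes.

Answer: yes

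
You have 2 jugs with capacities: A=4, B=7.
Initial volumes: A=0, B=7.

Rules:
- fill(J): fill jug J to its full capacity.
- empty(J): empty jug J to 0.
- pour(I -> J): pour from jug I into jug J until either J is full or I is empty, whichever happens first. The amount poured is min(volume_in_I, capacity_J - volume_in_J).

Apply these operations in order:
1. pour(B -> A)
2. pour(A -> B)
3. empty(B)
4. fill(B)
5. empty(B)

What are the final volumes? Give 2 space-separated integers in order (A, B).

Step 1: pour(B -> A) -> (A=4 B=3)
Step 2: pour(A -> B) -> (A=0 B=7)
Step 3: empty(B) -> (A=0 B=0)
Step 4: fill(B) -> (A=0 B=7)
Step 5: empty(B) -> (A=0 B=0)

Answer: 0 0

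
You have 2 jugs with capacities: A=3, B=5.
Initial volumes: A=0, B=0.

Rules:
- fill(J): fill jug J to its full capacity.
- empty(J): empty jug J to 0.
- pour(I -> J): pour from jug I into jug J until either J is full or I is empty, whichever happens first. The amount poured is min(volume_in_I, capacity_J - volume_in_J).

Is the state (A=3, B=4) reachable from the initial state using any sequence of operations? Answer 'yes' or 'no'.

BFS from (A=0, B=0):
  1. fill(B) -> (A=0 B=5)
  2. pour(B -> A) -> (A=3 B=2)
  3. empty(A) -> (A=0 B=2)
  4. pour(B -> A) -> (A=2 B=0)
  5. fill(B) -> (A=2 B=5)
  6. pour(B -> A) -> (A=3 B=4)
Target reached → yes.

Answer: yes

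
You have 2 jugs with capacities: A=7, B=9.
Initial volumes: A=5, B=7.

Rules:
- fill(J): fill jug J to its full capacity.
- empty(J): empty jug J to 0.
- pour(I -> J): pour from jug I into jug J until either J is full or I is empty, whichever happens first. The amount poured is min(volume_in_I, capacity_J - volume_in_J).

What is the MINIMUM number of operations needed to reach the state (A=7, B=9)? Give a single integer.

Answer: 2

Derivation:
BFS from (A=5, B=7). One shortest path:
  1. fill(A) -> (A=7 B=7)
  2. fill(B) -> (A=7 B=9)
Reached target in 2 moves.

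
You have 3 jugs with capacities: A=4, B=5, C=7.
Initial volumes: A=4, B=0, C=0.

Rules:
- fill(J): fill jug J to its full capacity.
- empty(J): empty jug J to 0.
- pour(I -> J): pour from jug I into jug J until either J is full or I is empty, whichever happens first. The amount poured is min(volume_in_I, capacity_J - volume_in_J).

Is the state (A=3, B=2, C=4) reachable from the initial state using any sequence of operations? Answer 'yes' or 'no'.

Answer: no

Derivation:
BFS explored all 168 reachable states.
Reachable set includes: (0,0,0), (0,0,1), (0,0,2), (0,0,3), (0,0,4), (0,0,5), (0,0,6), (0,0,7), (0,1,0), (0,1,1), (0,1,2), (0,1,3) ...
Target (A=3, B=2, C=4) not in reachable set → no.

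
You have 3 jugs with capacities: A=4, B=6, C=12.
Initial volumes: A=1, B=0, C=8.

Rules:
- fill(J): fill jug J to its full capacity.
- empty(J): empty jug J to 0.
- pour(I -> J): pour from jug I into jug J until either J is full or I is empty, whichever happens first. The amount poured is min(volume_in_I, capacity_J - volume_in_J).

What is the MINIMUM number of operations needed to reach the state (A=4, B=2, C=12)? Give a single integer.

Answer: 3

Derivation:
BFS from (A=1, B=0, C=8). One shortest path:
  1. fill(A) -> (A=4 B=0 C=8)
  2. fill(B) -> (A=4 B=6 C=8)
  3. pour(B -> C) -> (A=4 B=2 C=12)
Reached target in 3 moves.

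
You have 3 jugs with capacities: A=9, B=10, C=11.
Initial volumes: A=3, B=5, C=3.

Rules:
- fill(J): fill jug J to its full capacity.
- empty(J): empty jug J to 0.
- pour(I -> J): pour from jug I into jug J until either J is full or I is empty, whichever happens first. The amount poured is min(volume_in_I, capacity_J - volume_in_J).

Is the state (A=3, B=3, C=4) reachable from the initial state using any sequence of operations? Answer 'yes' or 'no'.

BFS explored all 601 reachable states.
Reachable set includes: (0,0,0), (0,0,1), (0,0,2), (0,0,3), (0,0,4), (0,0,5), (0,0,6), (0,0,7), (0,0,8), (0,0,9), (0,0,10), (0,0,11) ...
Target (A=3, B=3, C=4) not in reachable set → no.

Answer: no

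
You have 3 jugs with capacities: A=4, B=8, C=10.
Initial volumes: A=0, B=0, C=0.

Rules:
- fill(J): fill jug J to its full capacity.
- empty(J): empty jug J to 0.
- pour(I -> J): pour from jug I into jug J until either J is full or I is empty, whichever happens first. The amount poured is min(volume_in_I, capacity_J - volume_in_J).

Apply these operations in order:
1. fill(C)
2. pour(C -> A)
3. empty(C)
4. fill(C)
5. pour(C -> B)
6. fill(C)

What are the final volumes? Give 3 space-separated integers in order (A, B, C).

Step 1: fill(C) -> (A=0 B=0 C=10)
Step 2: pour(C -> A) -> (A=4 B=0 C=6)
Step 3: empty(C) -> (A=4 B=0 C=0)
Step 4: fill(C) -> (A=4 B=0 C=10)
Step 5: pour(C -> B) -> (A=4 B=8 C=2)
Step 6: fill(C) -> (A=4 B=8 C=10)

Answer: 4 8 10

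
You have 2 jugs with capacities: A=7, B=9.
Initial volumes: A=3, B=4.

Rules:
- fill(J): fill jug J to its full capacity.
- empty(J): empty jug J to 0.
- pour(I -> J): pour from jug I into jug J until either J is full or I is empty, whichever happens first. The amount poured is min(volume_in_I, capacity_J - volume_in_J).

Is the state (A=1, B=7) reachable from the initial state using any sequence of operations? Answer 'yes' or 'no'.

Answer: no

Derivation:
BFS explored all 33 reachable states.
Reachable set includes: (0,0), (0,1), (0,2), (0,3), (0,4), (0,5), (0,6), (0,7), (0,8), (0,9), (1,0), (1,9) ...
Target (A=1, B=7) not in reachable set → no.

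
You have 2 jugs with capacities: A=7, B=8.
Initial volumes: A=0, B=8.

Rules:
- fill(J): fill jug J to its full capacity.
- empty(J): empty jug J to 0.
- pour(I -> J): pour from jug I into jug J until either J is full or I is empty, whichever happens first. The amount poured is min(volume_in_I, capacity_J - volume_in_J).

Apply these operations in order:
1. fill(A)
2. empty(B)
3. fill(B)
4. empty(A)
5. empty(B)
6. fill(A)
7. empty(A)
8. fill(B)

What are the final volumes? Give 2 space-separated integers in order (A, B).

Answer: 0 8

Derivation:
Step 1: fill(A) -> (A=7 B=8)
Step 2: empty(B) -> (A=7 B=0)
Step 3: fill(B) -> (A=7 B=8)
Step 4: empty(A) -> (A=0 B=8)
Step 5: empty(B) -> (A=0 B=0)
Step 6: fill(A) -> (A=7 B=0)
Step 7: empty(A) -> (A=0 B=0)
Step 8: fill(B) -> (A=0 B=8)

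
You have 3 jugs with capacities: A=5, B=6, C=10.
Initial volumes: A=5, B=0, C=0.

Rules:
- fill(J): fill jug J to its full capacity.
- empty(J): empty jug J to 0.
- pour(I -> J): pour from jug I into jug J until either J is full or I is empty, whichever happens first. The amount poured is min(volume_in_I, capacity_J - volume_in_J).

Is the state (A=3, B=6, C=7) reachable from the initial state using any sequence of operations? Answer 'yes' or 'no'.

Answer: yes

Derivation:
BFS from (A=5, B=0, C=0):
  1. fill(B) -> (A=5 B=6 C=0)
  2. pour(B -> C) -> (A=5 B=0 C=6)
  3. pour(A -> B) -> (A=0 B=5 C=6)
  4. pour(C -> A) -> (A=5 B=5 C=1)
  5. pour(A -> B) -> (A=4 B=6 C=1)
  6. pour(B -> C) -> (A=4 B=0 C=7)
  7. pour(A -> B) -> (A=0 B=4 C=7)
  8. fill(A) -> (A=5 B=4 C=7)
  9. pour(A -> B) -> (A=3 B=6 C=7)
Target reached → yes.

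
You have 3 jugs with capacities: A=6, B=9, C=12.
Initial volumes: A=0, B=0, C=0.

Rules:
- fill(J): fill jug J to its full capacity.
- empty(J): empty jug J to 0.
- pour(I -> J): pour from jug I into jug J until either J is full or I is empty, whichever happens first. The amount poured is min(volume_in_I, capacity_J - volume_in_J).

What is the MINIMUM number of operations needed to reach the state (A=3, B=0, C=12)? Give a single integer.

Answer: 4

Derivation:
BFS from (A=0, B=0, C=0). One shortest path:
  1. fill(A) -> (A=6 B=0 C=0)
  2. fill(B) -> (A=6 B=9 C=0)
  3. pour(B -> C) -> (A=6 B=0 C=9)
  4. pour(A -> C) -> (A=3 B=0 C=12)
Reached target in 4 moves.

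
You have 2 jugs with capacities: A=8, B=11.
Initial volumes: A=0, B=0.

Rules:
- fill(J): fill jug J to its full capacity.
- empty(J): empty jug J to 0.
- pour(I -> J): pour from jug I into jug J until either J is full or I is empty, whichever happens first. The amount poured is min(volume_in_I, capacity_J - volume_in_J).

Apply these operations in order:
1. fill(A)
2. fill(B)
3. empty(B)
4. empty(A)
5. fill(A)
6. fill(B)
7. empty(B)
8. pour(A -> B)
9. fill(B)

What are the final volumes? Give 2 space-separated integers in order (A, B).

Step 1: fill(A) -> (A=8 B=0)
Step 2: fill(B) -> (A=8 B=11)
Step 3: empty(B) -> (A=8 B=0)
Step 4: empty(A) -> (A=0 B=0)
Step 5: fill(A) -> (A=8 B=0)
Step 6: fill(B) -> (A=8 B=11)
Step 7: empty(B) -> (A=8 B=0)
Step 8: pour(A -> B) -> (A=0 B=8)
Step 9: fill(B) -> (A=0 B=11)

Answer: 0 11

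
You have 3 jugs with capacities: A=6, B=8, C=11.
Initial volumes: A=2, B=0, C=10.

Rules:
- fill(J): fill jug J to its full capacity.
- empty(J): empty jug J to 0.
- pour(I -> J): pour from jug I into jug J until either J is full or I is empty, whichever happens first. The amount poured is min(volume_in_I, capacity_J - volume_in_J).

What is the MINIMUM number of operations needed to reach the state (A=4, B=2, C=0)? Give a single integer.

Answer: 4

Derivation:
BFS from (A=2, B=0, C=10). One shortest path:
  1. pour(A -> B) -> (A=0 B=2 C=10)
  2. pour(C -> A) -> (A=6 B=2 C=4)
  3. empty(A) -> (A=0 B=2 C=4)
  4. pour(C -> A) -> (A=4 B=2 C=0)
Reached target in 4 moves.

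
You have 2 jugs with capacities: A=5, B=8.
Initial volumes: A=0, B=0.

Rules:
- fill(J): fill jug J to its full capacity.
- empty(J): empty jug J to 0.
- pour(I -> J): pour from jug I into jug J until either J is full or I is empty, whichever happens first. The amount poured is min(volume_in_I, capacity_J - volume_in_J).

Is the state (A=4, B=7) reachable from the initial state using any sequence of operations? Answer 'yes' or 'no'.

BFS explored all 26 reachable states.
Reachable set includes: (0,0), (0,1), (0,2), (0,3), (0,4), (0,5), (0,6), (0,7), (0,8), (1,0), (1,8), (2,0) ...
Target (A=4, B=7) not in reachable set → no.

Answer: no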